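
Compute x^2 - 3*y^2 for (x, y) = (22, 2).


x^2 - d*y^2
= 22^2 - 3*2^2
= 484 - 12
= 472

472


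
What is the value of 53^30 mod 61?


p = 61 is prime and the exponent is (p-1)/2 = 30, so by Euler's criterion 53^30 = (53/61) = +1 or -1 mod 61.
Compute by square-and-multiply:
  30 = 16 + 8 + 4 + 2 (binary 11110)
  Repeated squaring mod 61: 53^1 = 53, 53^2 = 3, 53^4 = 9, 53^8 = 20, 53^16 = 34
  53^30 = 53^16 * 53^8 * 53^4 * 53^2 = 34 * 20 * 9 * 3 mod 61
    34 * 20 = 680 = 9 mod 61
    9 * 9 = 81 = 20 mod 61
    20 * 3 = 60 = 60 mod 61
  53^30 = 60 mod 61
Result 60 = p - 1 = -1 mod 61: 53 is a quadratic non-residue mod 61. As a residue in [0, p-1] the value is 60.
53^30 mod 61 = 60

60


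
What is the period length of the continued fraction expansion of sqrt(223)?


Run the CF algorithm for sqrt(223).
a_0 = floor(sqrt(223)) = 14; set m_0=0, q_0=1.
Recurrence: m' = q*a - m,  q' = (d - m'^2)/q,  a' = floor((a_0 + m')/q').
  step 1: m=14, q=27, a=1
  step 2: m=13, q=2, a=13
  step 3: m=13, q=27, a=1
  step 4: m=14, q=1, a=28
a_4 = 2*a_0 = 28, so the period closes here.
sqrt(223) = [14; 1, 13, 1, 28]
Period length = 4

4


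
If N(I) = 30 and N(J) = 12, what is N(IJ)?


N(IJ) = N(I) * N(J)
= 30 * 12
= 360

360


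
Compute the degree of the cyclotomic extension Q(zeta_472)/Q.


The degree equals Euler's totient phi(472).
472 = 2^3 * 59
phi(472) = 232

232


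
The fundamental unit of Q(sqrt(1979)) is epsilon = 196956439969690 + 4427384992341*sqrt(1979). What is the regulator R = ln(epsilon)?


epsilon = 196956439969690 + 4427384992341*sqrt(1979)
= 3.9391e+14
R = ln(3.9391e+14)
= 33.6072

33.6072


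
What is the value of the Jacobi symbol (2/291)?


Compute (2/291) via quadratic reciprocity:
  pull out 2: (2/291) = -1  (since 291 mod 8 = 3)
  (1/291) = 1
Product of signs = -1

-1


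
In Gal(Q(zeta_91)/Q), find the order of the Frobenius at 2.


The Frobenius at p in Gal(Q(zeta_n)/Q) = (Z/nZ)* is the class of p, so its order is ord_91(2), the smallest k >= 1 with 2^k = 1 mod 91.
n = 91 = 7 * 13, phi(91) = 72; the order divides phi(n).
Divisors of 72: 1, 2, 3, 4, 6, 8, 9, 12, 18, 24, 36, 72
Repeated squaring mod 91: 2^1 = 2, 2^2 = 4, 2^4 = 16, 2^8 = 74, 2^16 = 16, 2^32 = 74, 2^64 = 16
Test divisors in increasing order:
  k=1: 2^1 = 2 mod 91
  k=2: 2^2 = 4 mod 91
  k=3: 2^3 = 4 * 2 = 8 mod 91
  k=4: 2^4 = 16 mod 91
  k=6: 2^6 = 16 * 4 = 64 mod 91
  k=8: 2^8 = 74 mod 91
  k=9: 2^9 = 74 * 2 = 57 mod 91
  k=12: 2^12 = 74 * 16 = 1 mod 91  <- first divisor giving 1
Order = 12

12


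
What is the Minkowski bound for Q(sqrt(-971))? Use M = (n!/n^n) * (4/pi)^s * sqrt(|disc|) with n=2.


d = -971, d mod 4 = 1, so disc(K) = d = -971; |disc(K)| = 971
Imaginary quadratic field, so n = 2, s = r2 = 1, r1 = 0
M = (n!/n^n) * (4/pi)^s * sqrt(|disc(K)|) = (2!/2^2) * (4/pi)^1 * sqrt(971)
= 0.5 * 1.273240 * 31.160873
= 19.8376

19.8376


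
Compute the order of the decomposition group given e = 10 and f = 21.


|D_P| = e * f
= 10 * 21
= 210

210


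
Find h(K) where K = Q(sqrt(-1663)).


K = Q(sqrt(-1663)). d mod 4 = 1, so D = disc(K) = d = -1663
h(K) equals the number of primitive reduced positive-definite forms (a, b, c) = a*x^2 + b*x*y + c*y^2 with b^2 - 4ac = D,
where reduced means |b| <= a <= c, with b >= 0 whenever |b| = a or a = c, and primitive means gcd(a, b, c) = 1.
Reduced forces 3a^2 <= |D| = 1663, so 1 <= a <= 23; b must have the parity of D, and c = (b^2 - D)/(4a) must be an integer >= a.
Enumerate a = 1..23, b in [-a, a]:
  a=1: (1, 1, 416)  [1]
  a=2: (2, -1, 208), (2, 1, 208)  [2]
  a=3: none
  a=4: (4, -1, 104), (4, 1, 104)  [2]
  a=5..7: none
  a=8: (8, -1, 52), (8, 1, 52)  [2]
  a=9..10: none
  a=11: (11, -3, 38), (11, 3, 38)  [2]
  a=12: none
  a=13: (13, -1, 32), (13, 1, 32)  [2]
  a=14..15: none
  a=16: (16, -1, 26), (16, 1, 26)  [2]
  a=17..18: none
  a=19: (19, -3, 22), (19, 3, 22)  [2]
  a=20..21: none
  a=22: (22, -19, 23), (22, 19, 23)  [2]
  a=23: none
Total reduced forms: 1 + 2 + 2 + 2 + 2 + 2 + 2 + 2 + 2 = 17
h = 17

17


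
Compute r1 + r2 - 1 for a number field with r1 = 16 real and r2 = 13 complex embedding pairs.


By Dirichlet's unit theorem:
rank = r1 + r2 - 1
= 16 + 13 - 1
= 28

28


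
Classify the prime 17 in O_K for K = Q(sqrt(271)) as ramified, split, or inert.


K = Q(sqrt(271)). Since d mod 4 = 3, disc(K) = 1084.
Check p | disc: 1084 mod 17 = 13.
p does not divide disc. Compute Legendre symbol (d/p):
16^((17-1)/2) mod 17 = 1
(d/p) = 1, so p splits: (p) = P*P' with e=1, f=1, g=2.
Therefore p is split.

split


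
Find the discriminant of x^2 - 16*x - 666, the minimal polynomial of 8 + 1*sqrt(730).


The element 8 + 1*sqrt(730) has minimal polynomial:
x^2 - 16*x - 666
Discriminant = (-16)^2 - 4*(-666)
= 256 + 2664
= 2920

2920


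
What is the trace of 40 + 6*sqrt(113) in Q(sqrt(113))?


Tr(a + b*sqrt(d)) = (a + b*sqrt(d)) + (a - b*sqrt(d)) = 2a
= 2 * (40)
= 80

80


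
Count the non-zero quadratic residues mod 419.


For prime p, the number of non-zero quadratic residues is (p-1)/2.
= (419-1)/2
= 209

209


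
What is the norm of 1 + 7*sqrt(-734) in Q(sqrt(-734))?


N(a + b*sqrt(d)) = a^2 - d*b^2
= (1)^2 - (-734)*(7)^2
= 1 + 35966
= 35967

35967


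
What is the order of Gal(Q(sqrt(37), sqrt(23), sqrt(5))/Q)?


The 3 square roots of distinct primes are multiplicatively independent over Q,
so [K:Q] = 2^3 and Gal(K/Q) is isomorphic to (Z/2Z)^3.
|Gal| = 2^3 = 8

8


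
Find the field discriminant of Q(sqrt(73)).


For K = Q(sqrt(d)) with d squarefree: disc(K) = d if d = 1 mod 4, and disc(K) = 4d if d = 2 or 3 mod 4.
Here d = 73, and d mod 4 = 1.
d = 1 mod 4 (O_K = Z[(1+sqrt(d))/2]), so disc(K) = d = 73

73


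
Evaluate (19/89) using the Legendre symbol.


p = 89 is prime, so compute (19/89) with the reciprocity algorithm (Jacobi-symbol steps: pull out 2s via (2/n), flip via reciprocity, reduce):
  reciprocity: (19/89) -> +(89/19)
  reduce: (13/19)
  reciprocity: (13/19) -> +(19/13)
  reduce: (6/13)
  pull out 2: (2/13) = -1  (since 13 mod 8 = 5)
  reciprocity: (3/13) -> +(13/3)
  reduce: (1/3)
  (1/3) = 1
Product of signs = -1
(19/89) = -1

-1


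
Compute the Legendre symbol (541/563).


p = 563 is prime, so compute (541/563) with the reciprocity algorithm (Jacobi-symbol steps: pull out 2s via (2/n), flip via reciprocity, reduce):
  reciprocity: (541/563) -> +(563/541)
  reduce: (22/541)
  pull out 2: (2/541) = -1  (since 541 mod 8 = 5)
  reciprocity: (11/541) -> +(541/11)
  reduce: (2/11)
  pull out 2: (2/11) = -1  (since 11 mod 8 = 3)
  (1/11) = 1
Product of signs = 1
(541/563) = 1

1


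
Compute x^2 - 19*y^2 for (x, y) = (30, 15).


x^2 - d*y^2
= 30^2 - 19*15^2
= 900 - 4275
= -3375

-3375


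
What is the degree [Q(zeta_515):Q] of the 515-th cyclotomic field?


The degree equals Euler's totient phi(515).
515 = 5 * 103
phi(515) = 408

408


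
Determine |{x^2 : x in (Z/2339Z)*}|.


For prime p, the number of non-zero quadratic residues is (p-1)/2.
= (2339-1)/2
= 1169

1169


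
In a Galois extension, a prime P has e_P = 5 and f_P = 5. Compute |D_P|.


|D_P| = e * f
= 5 * 5
= 25

25


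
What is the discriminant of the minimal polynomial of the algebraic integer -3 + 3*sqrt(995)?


The element -3 + 3*sqrt(995) has minimal polynomial:
x^2 + 6*x - 8946
Discriminant = (6)^2 - 4*(-8946)
= 36 + 35784
= 35820

35820


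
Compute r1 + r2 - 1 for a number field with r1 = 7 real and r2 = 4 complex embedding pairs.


By Dirichlet's unit theorem:
rank = r1 + r2 - 1
= 7 + 4 - 1
= 10

10


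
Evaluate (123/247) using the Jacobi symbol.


Compute (123/247) via quadratic reciprocity:
  reciprocity: (123/247) -> -(247/123)
  reduce: (1/123)
  (1/123) = 1
Product of signs = -1

-1


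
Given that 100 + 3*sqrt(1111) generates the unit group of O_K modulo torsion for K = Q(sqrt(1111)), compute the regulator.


epsilon = 100 + 3*sqrt(1111)
= 199.9950
R = ln(199.9950)
= 5.2983

5.2983


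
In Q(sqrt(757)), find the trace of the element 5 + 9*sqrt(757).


Tr(a + b*sqrt(d)) = (a + b*sqrt(d)) + (a - b*sqrt(d)) = 2a
= 2 * (5)
= 10

10


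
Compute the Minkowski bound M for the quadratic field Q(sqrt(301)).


d = 301, d mod 4 = 1, so disc(K) = d = 301; |disc(K)| = 301
Real quadratic field, so n = 2, s = r2 = 0, r1 = 2
M = (n!/n^n) * (4/pi)^s * sqrt(|disc(K)|) = (2!/2^2) * (4/pi)^0 * sqrt(301)
= 0.5 * 1.000000 * 17.349352
= 8.6747

8.6747


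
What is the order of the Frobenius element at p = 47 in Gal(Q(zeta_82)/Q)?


The Frobenius at p in Gal(Q(zeta_n)/Q) = (Z/nZ)* is the class of p, so its order is ord_82(47), the smallest k >= 1 with 47^k = 1 mod 82.
n = 82 = 2 * 41, phi(82) = 40; the order divides phi(n).
Divisors of 40: 1, 2, 4, 5, 8, 10, 20, 40
Repeated squaring mod 82: 47^1 = 47, 47^2 = 77, 47^4 = 25, 47^8 = 51, 47^16 = 59, 47^32 = 37
Test divisors in increasing order:
  k=1: 47^1 = 47 mod 82
  k=2: 47^2 = 77 mod 82
  k=4: 47^4 = 25 mod 82
  k=5: 47^5 = 25 * 47 = 27 mod 82
  k=8: 47^8 = 51 mod 82
  k=10: 47^10 = 51 * 77 = 73 mod 82
  k=20: 47^20 = 59 * 25 = 81 mod 82
  k=40: 47^40 = 37 * 51 = 1 mod 82  <- first divisor giving 1
Order = 40

40


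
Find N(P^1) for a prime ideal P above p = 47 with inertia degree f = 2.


N(P^a) = p^(a*f)
= 47^(1*2)
= 47^2
= 2209

2209


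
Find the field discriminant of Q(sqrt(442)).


For K = Q(sqrt(d)) with d squarefree: disc(K) = d if d = 1 mod 4, and disc(K) = 4d if d = 2 or 3 mod 4.
Here d = 442, and d mod 4 = 2.
d = 2 mod 4, not 1 (O_K = Z[sqrt(d)]), so disc(K) = 4d = 4 * (442) = 1768

1768


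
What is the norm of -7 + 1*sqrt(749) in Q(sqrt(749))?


N(a + b*sqrt(d)) = a^2 - d*b^2
= (-7)^2 - (749)*(1)^2
= 49 - 749
= -700

-700


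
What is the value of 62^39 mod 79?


p = 79 is prime and the exponent is (p-1)/2 = 39, so by Euler's criterion 62^39 = (62/79) = +1 or -1 mod 79.
Compute by square-and-multiply:
  39 = 32 + 4 + 2 + 1 (binary 100111)
  Repeated squaring mod 79: 62^1 = 62, 62^2 = 52, 62^4 = 18, 62^8 = 8, 62^16 = 64, 62^32 = 67
  62^39 = 62^32 * 62^4 * 62^2 * 62^1 = 67 * 18 * 52 * 62 mod 79
    67 * 18 = 1206 = 21 mod 79
    21 * 52 = 1092 = 65 mod 79
    65 * 62 = 4030 = 1 mod 79
  62^39 = 1 mod 79
Result 1: 62 is a quadratic residue mod 79.
62^39 mod 79 = 1

1


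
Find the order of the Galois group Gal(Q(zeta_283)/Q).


|Gal(Q(zeta_283)/Q)| = phi(283)
= 282

282


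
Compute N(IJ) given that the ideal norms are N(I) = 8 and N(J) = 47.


N(IJ) = N(I) * N(J)
= 8 * 47
= 376

376


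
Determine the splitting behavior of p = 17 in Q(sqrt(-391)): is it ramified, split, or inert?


K = Q(sqrt(-391)). Since d mod 4 = 1, disc(K) = -391.
Check p | disc: -391 mod 17 = 0.
p divides disc, so p ramifies: (p) = P^2 with e=2, f=1, g=1.
Therefore p is ramified.

ramified


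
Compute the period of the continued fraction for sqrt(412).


Run the CF algorithm for sqrt(412).
a_0 = floor(sqrt(412)) = 20; set m_0=0, q_0=1.
Recurrence: m' = q*a - m,  q' = (d - m'^2)/q,  a' = floor((a_0 + m')/q').
  step 1: m=20, q=12, a=3
  step 2: m=16, q=13, a=2
  step 3: m=10, q=24, a=1
  step 4: m=14, q=9, a=3
  step 5: m=13, q=27, a=1
  step 6: m=14, q=8, a=4
  step 7: m=18, q=11, a=3
  step 8: m=15, q=17, a=2
  step 9: m=19, q=3, a=13
  step 10: m=20, q=4, a=10
  step 11: m=20, q=3, a=13
  step 12: m=19, q=17, a=2
  step 13: m=15, q=11, a=3
  step 14: m=18, q=8, a=4
  step 15: m=14, q=27, a=1
  step 16: m=13, q=9, a=3
  step 17: m=14, q=24, a=1
  step 18: m=10, q=13, a=2
  step 19: m=16, q=12, a=3
  step 20: m=20, q=1, a=40
a_20 = 2*a_0 = 40, so the period closes here.
sqrt(412) = [20; 3, 2, 1, 3, 1, 4, 3, 2, 13, 10, 13, 2, 3, 4, 1, 3, 1, 2, 3, 40]
Period length = 20

20


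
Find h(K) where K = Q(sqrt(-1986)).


K = Q(sqrt(-1986)). d mod 4 = 2, so D = disc(K) = 4d = -7944
h(K) equals the number of primitive reduced positive-definite forms (a, b, c) = a*x^2 + b*x*y + c*y^2 with b^2 - 4ac = D,
where reduced means |b| <= a <= c, with b >= 0 whenever |b| = a or a = c, and primitive means gcd(a, b, c) = 1.
Reduced forces 3a^2 <= |D| = 7944, so 1 <= a <= 51; b must have the parity of D, and c = (b^2 - D)/(4a) must be an integer >= a.
Enumerate a = 1..51, b in [-a, a]:
  a=1: (1, 0, 1986)  [1]
  a=2: (2, 0, 993)  [1]
  a=3: (3, 0, 662)  [1]
  a=4: none
  a=5: (5, -4, 398), (5, 4, 398)  [2]
  a=6: (6, 0, 331)  [1]
  a=7: (7, -6, 285), (7, 6, 285)  [2]
  a=8..9: none
  a=10: (10, -4, 199), (10, 4, 199)  [2]
  a=11: (11, -8, 182), (11, 8, 182)  [2]
  a=12: none
  a=13: (13, -8, 154), (13, 8, 154)  [2]
  a=14: (14, -8, 143), (14, 8, 143)  [2]
  a=15: (15, -6, 133), (15, 6, 133)  [2]
  a=16..18: none
  a=19: (19, -6, 105), (19, 6, 105)  [2]
  a=20: none
  a=21: (21, -6, 95), (21, 6, 95)  [2]
  a=22: (22, -8, 91), (22, 8, 91)  [2]
  a=23..24: none
  a=25: (25, -16, 82), (25, 16, 82)  [2]
  a=26: (26, -8, 77), (26, 8, 77)  [2]
  a=27..29: none
  a=30: (30, -24, 71), (30, 24, 71)  [2]
  a=31..32: none
  a=33: (33, -30, 67), (33, 30, 67)  [2]
  a=34: none
  a=35: (35, -34, 65), (35, -6, 57), (35, 6, 57), (35, 34, 65)  [4]
  a=36: none
  a=37: (37, -14, 55), (37, 14, 55)  [2]
  a=38: (38, -32, 59), (38, 32, 59)  [2]
  a=39: (39, -18, 53), (39, 18, 53)  [2]
  a=40: none
  a=41: (41, -16, 50), (41, 16, 50)  [2]
  a=42: (42, -36, 55), (42, 36, 55)  [2]
  a=43: (43, -22, 49), (43, 22, 49)  [2]
  a=44..51: none
Total reduced forms: 1 + 1 + 1 + 2 + 1 + 2 + 2 + 2 + 2 + 2 + 2 + 2 + 2 + 2 + 2 + 2 + 2 + 2 + 4 + 2 + 2 + 2 + 2 + 2 + 2 = 48
h = 48

48


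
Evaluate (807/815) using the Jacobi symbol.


Compute (807/815) via quadratic reciprocity:
  reciprocity: (807/815) -> -(815/807)
  reduce: (8/807)
  pull out 2: (2/807) = +1  (since 807 mod 8 = 7)
  pull out 2: (2/807) = +1  (since 807 mod 8 = 7)
  pull out 2: (2/807) = +1  (since 807 mod 8 = 7)
  (1/807) = 1
Product of signs = -1

-1


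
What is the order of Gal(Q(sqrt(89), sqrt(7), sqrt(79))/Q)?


The 3 square roots of distinct primes are multiplicatively independent over Q,
so [K:Q] = 2^3 and Gal(K/Q) is isomorphic to (Z/2Z)^3.
|Gal| = 2^3 = 8

8


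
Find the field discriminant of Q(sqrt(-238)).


For K = Q(sqrt(d)) with d squarefree: disc(K) = d if d = 1 mod 4, and disc(K) = 4d if d = 2 or 3 mod 4.
Here d = -238, and d mod 4 = 2.
d = 2 mod 4, not 1 (O_K = Z[sqrt(d)]), so disc(K) = 4d = 4 * (-238) = -952

-952


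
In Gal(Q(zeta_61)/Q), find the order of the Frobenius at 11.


The Frobenius at p in Gal(Q(zeta_n)/Q) = (Z/nZ)* is the class of p, so its order is ord_61(11), the smallest k >= 1 with 11^k = 1 mod 61.
n = 61 = 61, phi(61) = 60; the order divides phi(n).
Divisors of 60: 1, 2, 3, 4, 5, 6, 10, 12, 15, 20, 30, 60
Repeated squaring mod 61: 11^1 = 11, 11^2 = 60, 11^4 = 1, 11^8 = 1, 11^16 = 1, 11^32 = 1
Test divisors in increasing order:
  k=1: 11^1 = 11 mod 61
  k=2: 11^2 = 60 mod 61
  k=3: 11^3 = 60 * 11 = 50 mod 61
  k=4: 11^4 = 1 mod 61  <- first divisor giving 1
Order = 4

4


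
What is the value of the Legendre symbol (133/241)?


p = 241 is prime, so compute (133/241) with the reciprocity algorithm (Jacobi-symbol steps: pull out 2s via (2/n), flip via reciprocity, reduce):
  reciprocity: (133/241) -> +(241/133)
  reduce: (108/133)
  pull out 2: (2/133) = -1  (since 133 mod 8 = 5)
  pull out 2: (2/133) = -1  (since 133 mod 8 = 5)
  reciprocity: (27/133) -> +(133/27)
  reduce: (25/27)
  reciprocity: (25/27) -> +(27/25)
  reduce: (2/25)
  pull out 2: (2/25) = +1  (since 25 mod 8 = 1)
  (1/25) = 1
Product of signs = 1
(133/241) = 1

1


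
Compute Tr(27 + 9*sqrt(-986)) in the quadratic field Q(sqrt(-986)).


Tr(a + b*sqrt(d)) = (a + b*sqrt(d)) + (a - b*sqrt(d)) = 2a
= 2 * (27)
= 54

54


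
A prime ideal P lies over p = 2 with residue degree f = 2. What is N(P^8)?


N(P^a) = p^(a*f)
= 2^(8*2)
= 2^16
= 65536

65536


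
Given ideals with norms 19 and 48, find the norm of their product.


N(IJ) = N(I) * N(J)
= 19 * 48
= 912

912


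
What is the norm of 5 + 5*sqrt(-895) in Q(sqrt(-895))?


N(a + b*sqrt(d)) = a^2 - d*b^2
= (5)^2 - (-895)*(5)^2
= 25 + 22375
= 22400

22400


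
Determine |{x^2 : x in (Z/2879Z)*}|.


For prime p, the number of non-zero quadratic residues is (p-1)/2.
= (2879-1)/2
= 1439

1439


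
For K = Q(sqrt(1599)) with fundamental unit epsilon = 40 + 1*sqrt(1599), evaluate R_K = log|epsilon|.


epsilon = 40 + 1*sqrt(1599)
= 79.9875
R = ln(79.9875)
= 4.3819

4.3819


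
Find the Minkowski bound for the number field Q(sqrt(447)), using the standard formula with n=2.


d = 447, d mod 4 = 3, so disc(K) = 4d = 1788; |disc(K)| = 1788
Real quadratic field, so n = 2, s = r2 = 0, r1 = 2
M = (n!/n^n) * (4/pi)^s * sqrt(|disc(K)|) = (2!/2^2) * (4/pi)^0 * sqrt(1788)
= 0.5 * 1.000000 * 42.284749
= 21.1424

21.1424


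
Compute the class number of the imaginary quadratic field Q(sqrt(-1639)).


K = Q(sqrt(-1639)). d mod 4 = 1, so D = disc(K) = d = -1639
h(K) equals the number of primitive reduced positive-definite forms (a, b, c) = a*x^2 + b*x*y + c*y^2 with b^2 - 4ac = D,
where reduced means |b| <= a <= c, with b >= 0 whenever |b| = a or a = c, and primitive means gcd(a, b, c) = 1.
Reduced forces 3a^2 <= |D| = 1639, so 1 <= a <= 23; b must have the parity of D, and c = (b^2 - D)/(4a) must be an integer >= a.
Enumerate a = 1..23, b in [-a, a]:
  a=1: (1, 1, 410)  [1]
  a=2: (2, -1, 205), (2, 1, 205)  [2]
  a=3: none
  a=4: (4, -3, 103), (4, 3, 103)  [2]
  a=5: (5, -1, 82), (5, 1, 82)  [2]
  a=6..7: none
  a=8: (8, -5, 52), (8, 5, 52)  [2]
  a=9: none
  a=10: (10, -9, 43), (10, -1, 41), (10, 1, 41), (10, 9, 43)  [4]
  a=11: (11, 11, 40)  [1]
  a=12: none
  a=13: (13, -5, 32), (13, 5, 32)  [2]
  a=14..15: none
  a=16: (16, -5, 26), (16, 5, 26)  [2]
  a=17..19: none
  a=20: (20, -19, 25), (20, -11, 22), (20, 11, 22), (20, 19, 25)  [4]
  a=21..23: none
Total reduced forms: 1 + 2 + 2 + 2 + 2 + 4 + 1 + 2 + 2 + 4 = 22
h = 22

22


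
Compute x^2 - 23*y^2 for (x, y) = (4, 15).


x^2 - d*y^2
= 4^2 - 23*15^2
= 16 - 5175
= -5159

-5159


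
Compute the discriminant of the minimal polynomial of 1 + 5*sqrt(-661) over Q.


The element 1 + 5*sqrt(-661) has minimal polynomial:
x^2 - 2*x + 16526
Discriminant = (-2)^2 - 4*(16526)
= 4 - 66104
= -66100

-66100


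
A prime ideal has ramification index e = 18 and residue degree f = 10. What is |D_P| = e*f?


|D_P| = e * f
= 18 * 10
= 180

180


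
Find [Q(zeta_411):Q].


The degree equals Euler's totient phi(411).
411 = 3 * 137
phi(411) = 272

272


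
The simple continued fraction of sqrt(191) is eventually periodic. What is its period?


Run the CF algorithm for sqrt(191).
a_0 = floor(sqrt(191)) = 13; set m_0=0, q_0=1.
Recurrence: m' = q*a - m,  q' = (d - m'^2)/q,  a' = floor((a_0 + m')/q').
  step 1: m=13, q=22, a=1
  step 2: m=9, q=5, a=4
  step 3: m=11, q=14, a=1
  step 4: m=3, q=13, a=1
  step 5: m=10, q=7, a=3
  step 6: m=11, q=10, a=2
  step 7: m=9, q=11, a=2
  step 8: m=13, q=2, a=13
  step 9: m=13, q=11, a=2
  step 10: m=9, q=10, a=2
  step 11: m=11, q=7, a=3
  step 12: m=10, q=13, a=1
  step 13: m=3, q=14, a=1
  step 14: m=11, q=5, a=4
  step 15: m=9, q=22, a=1
  step 16: m=13, q=1, a=26
a_16 = 2*a_0 = 26, so the period closes here.
sqrt(191) = [13; 1, 4, 1, 1, 3, 2, 2, 13, 2, 2, 3, 1, 1, 4, 1, 26]
Period length = 16

16


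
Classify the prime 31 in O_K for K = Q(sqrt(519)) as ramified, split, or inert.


K = Q(sqrt(519)). Since d mod 4 = 3, disc(K) = 2076.
Check p | disc: 2076 mod 31 = 30.
p does not divide disc. Compute Legendre symbol (d/p):
23^((31-1)/2) mod 31 = -1
(d/p) = -1, so p is inert: (p) stays prime with e=1, f=2, g=1.
Therefore p is inert.

inert


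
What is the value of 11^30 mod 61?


p = 61 is prime and the exponent is (p-1)/2 = 30, so by Euler's criterion 11^30 = (11/61) = +1 or -1 mod 61.
Compute by square-and-multiply:
  30 = 16 + 8 + 4 + 2 (binary 11110)
  Repeated squaring mod 61: 11^1 = 11, 11^2 = 60, 11^4 = 1, 11^8 = 1, 11^16 = 1
  11^30 = 11^16 * 11^8 * 11^4 * 11^2 = 1 * 1 * 1 * 60 mod 61
    1 * 1 = 1 = 1 mod 61
    1 * 1 = 1 = 1 mod 61
    1 * 60 = 60 = 60 mod 61
  11^30 = 60 mod 61
Result 60 = p - 1 = -1 mod 61: 11 is a quadratic non-residue mod 61. As a residue in [0, p-1] the value is 60.
11^30 mod 61 = 60

60


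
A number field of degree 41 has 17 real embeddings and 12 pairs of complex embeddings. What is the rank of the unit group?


By Dirichlet's unit theorem:
rank = r1 + r2 - 1
= 17 + 12 - 1
= 28

28


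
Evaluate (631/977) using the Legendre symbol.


p = 977 is prime, so compute (631/977) with the reciprocity algorithm (Jacobi-symbol steps: pull out 2s via (2/n), flip via reciprocity, reduce):
  reciprocity: (631/977) -> +(977/631)
  reduce: (346/631)
  pull out 2: (2/631) = +1  (since 631 mod 8 = 7)
  reciprocity: (173/631) -> +(631/173)
  reduce: (112/173)
  pull out 2: (2/173) = -1  (since 173 mod 8 = 5)
  pull out 2: (2/173) = -1  (since 173 mod 8 = 5)
  pull out 2: (2/173) = -1  (since 173 mod 8 = 5)
  pull out 2: (2/173) = -1  (since 173 mod 8 = 5)
  reciprocity: (7/173) -> +(173/7)
  reduce: (5/7)
  reciprocity: (5/7) -> +(7/5)
  reduce: (2/5)
  pull out 2: (2/5) = -1  (since 5 mod 8 = 5)
  (1/5) = 1
Product of signs = -1
(631/977) = -1

-1


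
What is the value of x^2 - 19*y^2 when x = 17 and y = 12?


x^2 - d*y^2
= 17^2 - 19*12^2
= 289 - 2736
= -2447

-2447


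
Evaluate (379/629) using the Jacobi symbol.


Compute (379/629) via quadratic reciprocity:
  reciprocity: (379/629) -> +(629/379)
  reduce: (250/379)
  pull out 2: (2/379) = -1  (since 379 mod 8 = 3)
  reciprocity: (125/379) -> +(379/125)
  reduce: (4/125)
  pull out 2: (2/125) = -1  (since 125 mod 8 = 5)
  pull out 2: (2/125) = -1  (since 125 mod 8 = 5)
  (1/125) = 1
Product of signs = -1

-1


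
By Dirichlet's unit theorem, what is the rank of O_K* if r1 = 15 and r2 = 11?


By Dirichlet's unit theorem:
rank = r1 + r2 - 1
= 15 + 11 - 1
= 25

25


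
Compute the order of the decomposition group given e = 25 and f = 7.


|D_P| = e * f
= 25 * 7
= 175

175


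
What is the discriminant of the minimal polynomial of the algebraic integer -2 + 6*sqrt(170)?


The element -2 + 6*sqrt(170) has minimal polynomial:
x^2 + 4*x - 6116
Discriminant = (4)^2 - 4*(-6116)
= 16 + 24464
= 24480

24480


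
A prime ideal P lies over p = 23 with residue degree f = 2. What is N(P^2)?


N(P^a) = p^(a*f)
= 23^(2*2)
= 23^4
= 279841

279841


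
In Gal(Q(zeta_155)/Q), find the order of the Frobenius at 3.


The Frobenius at p in Gal(Q(zeta_n)/Q) = (Z/nZ)* is the class of p, so its order is ord_155(3), the smallest k >= 1 with 3^k = 1 mod 155.
n = 155 = 5 * 31, phi(155) = 120; the order divides phi(n).
Divisors of 120: 1, 2, 3, 4, 5, 6, 8, 10, 12, 15, 20, 24, 30, 40, 60, 120
Repeated squaring mod 155: 3^1 = 3, 3^2 = 9, 3^4 = 81, 3^8 = 51, 3^16 = 121, 3^32 = 71, 3^64 = 81
Test divisors in increasing order:
  k=1: 3^1 = 3 mod 155
  k=2: 3^2 = 9 mod 155
  k=3: 3^3 = 9 * 3 = 27 mod 155
  k=4: 3^4 = 81 mod 155
  k=5: 3^5 = 81 * 3 = 88 mod 155
  k=6: 3^6 = 81 * 9 = 109 mod 155
  k=8: 3^8 = 51 mod 155
  k=10: 3^10 = 51 * 9 = 149 mod 155
  k=12: 3^12 = 51 * 81 = 101 mod 155
  k=15: 3^15 = 51 * 81 * 9 * 3 = 92 mod 155
  k=20: 3^20 = 121 * 81 = 36 mod 155
  k=24: 3^24 = 121 * 51 = 126 mod 155
  k=30: 3^30 = 121 * 51 * 81 * 9 = 94 mod 155
  k=40: 3^40 = 71 * 51 = 56 mod 155
  k=60: 3^60 = 71 * 121 * 51 * 81 = 1 mod 155  <- first divisor giving 1
Order = 60

60


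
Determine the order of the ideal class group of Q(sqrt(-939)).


K = Q(sqrt(-939)). d mod 4 = 1, so D = disc(K) = d = -939
h(K) equals the number of primitive reduced positive-definite forms (a, b, c) = a*x^2 + b*x*y + c*y^2 with b^2 - 4ac = D,
where reduced means |b| <= a <= c, with b >= 0 whenever |b| = a or a = c, and primitive means gcd(a, b, c) = 1.
Reduced forces 3a^2 <= |D| = 939, so 1 <= a <= 17; b must have the parity of D, and c = (b^2 - D)/(4a) must be an integer >= a.
Enumerate a = 1..17, b in [-a, a]:
  a=1: (1, 1, 235)  [1]
  a=2: none
  a=3: (3, 3, 79)  [1]
  a=4: none
  a=5: (5, -1, 47), (5, 1, 47)  [2]
  a=6..12: none
  a=13: (13, -7, 19), (13, 7, 19)  [2]
  a=14: none
  a=15: (15, -9, 17), (15, 9, 17)  [2]
  a=16..17: none
Total reduced forms: 1 + 1 + 2 + 2 + 2 = 8
h = 8

8


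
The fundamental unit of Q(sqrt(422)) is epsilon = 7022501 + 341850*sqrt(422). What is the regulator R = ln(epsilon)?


epsilon = 7022501 + 341850*sqrt(422)
= 1.4045e+07
R = ln(1.4045e+07)
= 16.4578

16.4578


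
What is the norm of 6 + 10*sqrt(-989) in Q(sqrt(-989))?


N(a + b*sqrt(d)) = a^2 - d*b^2
= (6)^2 - (-989)*(10)^2
= 36 + 98900
= 98936

98936


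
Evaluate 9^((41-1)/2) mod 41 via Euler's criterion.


p = 41 is prime and the exponent is (p-1)/2 = 20, so by Euler's criterion 9^20 = (9/41) = +1 or -1 mod 41.
Compute by square-and-multiply:
  20 = 16 + 4 (binary 10100)
  Repeated squaring mod 41: 9^1 = 9, 9^2 = 40, 9^4 = 1, 9^8 = 1, 9^16 = 1
  9^20 = 9^16 * 9^4 = 1 * 1 mod 41
    1 * 1 = 1 = 1 mod 41
  9^20 = 1 mod 41
Result 1: 9 is a quadratic residue mod 41.
9^20 mod 41 = 1

1


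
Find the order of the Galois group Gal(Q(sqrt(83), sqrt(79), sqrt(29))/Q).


The 3 square roots of distinct primes are multiplicatively independent over Q,
so [K:Q] = 2^3 and Gal(K/Q) is isomorphic to (Z/2Z)^3.
|Gal| = 2^3 = 8

8


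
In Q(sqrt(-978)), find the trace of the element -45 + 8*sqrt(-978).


Tr(a + b*sqrt(d)) = (a + b*sqrt(d)) + (a - b*sqrt(d)) = 2a
= 2 * (-45)
= -90

-90


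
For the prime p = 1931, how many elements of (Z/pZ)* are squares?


For prime p, the number of non-zero quadratic residues is (p-1)/2.
= (1931-1)/2
= 965

965


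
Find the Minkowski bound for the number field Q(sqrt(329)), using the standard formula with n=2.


d = 329, d mod 4 = 1, so disc(K) = d = 329; |disc(K)| = 329
Real quadratic field, so n = 2, s = r2 = 0, r1 = 2
M = (n!/n^n) * (4/pi)^s * sqrt(|disc(K)|) = (2!/2^2) * (4/pi)^0 * sqrt(329)
= 0.5 * 1.000000 * 18.138357
= 9.0692

9.0692


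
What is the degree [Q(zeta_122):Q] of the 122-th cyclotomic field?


The degree equals Euler's totient phi(122).
122 = 2 * 61
phi(122) = 60

60


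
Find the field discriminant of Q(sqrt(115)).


For K = Q(sqrt(d)) with d squarefree: disc(K) = d if d = 1 mod 4, and disc(K) = 4d if d = 2 or 3 mod 4.
Here d = 115, and d mod 4 = 3.
d = 3 mod 4, not 1 (O_K = Z[sqrt(d)]), so disc(K) = 4d = 4 * (115) = 460

460


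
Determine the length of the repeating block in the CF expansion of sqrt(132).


Run the CF algorithm for sqrt(132).
a_0 = floor(sqrt(132)) = 11; set m_0=0, q_0=1.
Recurrence: m' = q*a - m,  q' = (d - m'^2)/q,  a' = floor((a_0 + m')/q').
  step 1: m=11, q=11, a=2
  step 2: m=11, q=1, a=22
a_2 = 2*a_0 = 22, so the period closes here.
sqrt(132) = [11; 2, 22]
Period length = 2

2


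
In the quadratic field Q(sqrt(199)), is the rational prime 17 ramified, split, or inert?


K = Q(sqrt(199)). Since d mod 4 = 3, disc(K) = 796.
Check p | disc: 796 mod 17 = 14.
p does not divide disc. Compute Legendre symbol (d/p):
12^((17-1)/2) mod 17 = -1
(d/p) = -1, so p is inert: (p) stays prime with e=1, f=2, g=1.
Therefore p is inert.

inert


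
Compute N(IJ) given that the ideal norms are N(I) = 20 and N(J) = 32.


N(IJ) = N(I) * N(J)
= 20 * 32
= 640

640


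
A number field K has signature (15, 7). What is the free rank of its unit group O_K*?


By Dirichlet's unit theorem:
rank = r1 + r2 - 1
= 15 + 7 - 1
= 21

21


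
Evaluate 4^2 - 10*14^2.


x^2 - d*y^2
= 4^2 - 10*14^2
= 16 - 1960
= -1944

-1944


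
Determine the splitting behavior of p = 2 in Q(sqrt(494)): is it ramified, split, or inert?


K = Q(sqrt(494)). Since d mod 4 = 2, disc(K) = 1976.
Check p | disc: 1976 mod 2 = 0.
p divides disc, so p ramifies: (p) = P^2 with e=2, f=1, g=1.
Therefore p is ramified.

ramified


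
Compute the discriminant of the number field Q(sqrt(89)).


For K = Q(sqrt(d)) with d squarefree: disc(K) = d if d = 1 mod 4, and disc(K) = 4d if d = 2 or 3 mod 4.
Here d = 89, and d mod 4 = 1.
d = 1 mod 4 (O_K = Z[(1+sqrt(d))/2]), so disc(K) = d = 89

89


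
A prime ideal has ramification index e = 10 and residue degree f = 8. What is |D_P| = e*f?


|D_P| = e * f
= 10 * 8
= 80

80


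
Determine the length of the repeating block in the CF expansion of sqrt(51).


Run the CF algorithm for sqrt(51).
a_0 = floor(sqrt(51)) = 7; set m_0=0, q_0=1.
Recurrence: m' = q*a - m,  q' = (d - m'^2)/q,  a' = floor((a_0 + m')/q').
  step 1: m=7, q=2, a=7
  step 2: m=7, q=1, a=14
a_2 = 2*a_0 = 14, so the period closes here.
sqrt(51) = [7; 7, 14]
Period length = 2

2


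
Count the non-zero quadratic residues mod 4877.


For prime p, the number of non-zero quadratic residues is (p-1)/2.
= (4877-1)/2
= 2438

2438


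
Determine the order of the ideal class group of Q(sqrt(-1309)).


K = Q(sqrt(-1309)). d mod 4 = 3, so D = disc(K) = 4d = -5236
h(K) equals the number of primitive reduced positive-definite forms (a, b, c) = a*x^2 + b*x*y + c*y^2 with b^2 - 4ac = D,
where reduced means |b| <= a <= c, with b >= 0 whenever |b| = a or a = c, and primitive means gcd(a, b, c) = 1.
Reduced forces 3a^2 <= |D| = 5236, so 1 <= a <= 41; b must have the parity of D, and c = (b^2 - D)/(4a) must be an integer >= a.
Enumerate a = 1..41, b in [-a, a]:
  a=1: (1, 0, 1309)  [1]
  a=2: (2, 2, 655)  [1]
  a=3..4: none
  a=5: (5, -2, 262), (5, 2, 262)  [2]
  a=6: none
  a=7: (7, 0, 187)  [1]
  a=8..9: none
  a=10: (10, -2, 131), (10, 2, 131)  [2]
  a=11: (11, 0, 119)  [1]
  a=12: none
  a=13: (13, -4, 101), (13, 4, 101)  [2]
  a=14: (14, 14, 97)  [1]
  a=15..16: none
  a=17: (17, 0, 77)  [1]
  a=18..21: none
  a=22: (22, 22, 65)  [1]
  a=23: (23, -10, 58), (23, 10, 58)  [2]
  a=24: none
  a=25: (25, -8, 53), (25, 8, 53)  [2]
  a=26: (26, -22, 55), (26, 22, 55)  [2]
  a=27..28: none
  a=29: (29, -10, 46), (29, 10, 46)  [2]
  a=30..33: none
  a=34: (34, 34, 47)  [1]
  a=35: (35, -28, 43), (35, 28, 43)  [2]
  a=36..41: none
Total reduced forms: 1 + 1 + 2 + 1 + 2 + 1 + 2 + 1 + 1 + 1 + 2 + 2 + 2 + 2 + 1 + 2 = 24
h = 24

24


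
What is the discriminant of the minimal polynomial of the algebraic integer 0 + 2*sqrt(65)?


The element 0 + 2*sqrt(65) has minimal polynomial:
x^2 + 0*x - 260
Discriminant = (0)^2 - 4*(-260)
= 0 + 1040
= 1040

1040


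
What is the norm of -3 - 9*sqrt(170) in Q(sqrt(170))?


N(a + b*sqrt(d)) = a^2 - d*b^2
= (-3)^2 - (170)*(-9)^2
= 9 - 13770
= -13761

-13761


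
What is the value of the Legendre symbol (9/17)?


p = 17 is prime, so compute (9/17) with the reciprocity algorithm (Jacobi-symbol steps: pull out 2s via (2/n), flip via reciprocity, reduce):
  reciprocity: (9/17) -> +(17/9)
  reduce: (8/9)
  pull out 2: (2/9) = +1  (since 9 mod 8 = 1)
  pull out 2: (2/9) = +1  (since 9 mod 8 = 1)
  pull out 2: (2/9) = +1  (since 9 mod 8 = 1)
  (1/9) = 1
Product of signs = 1
(9/17) = 1

1


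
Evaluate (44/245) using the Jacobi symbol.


Compute (44/245) via quadratic reciprocity:
  pull out 2: (2/245) = -1  (since 245 mod 8 = 5)
  pull out 2: (2/245) = -1  (since 245 mod 8 = 5)
  reciprocity: (11/245) -> +(245/11)
  reduce: (3/11)
  reciprocity: (3/11) -> -(11/3)
  reduce: (2/3)
  pull out 2: (2/3) = -1  (since 3 mod 8 = 3)
  (1/3) = 1
Product of signs = 1

1


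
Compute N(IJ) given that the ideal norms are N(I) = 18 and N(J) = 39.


N(IJ) = N(I) * N(J)
= 18 * 39
= 702

702


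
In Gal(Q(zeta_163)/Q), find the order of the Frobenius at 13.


The Frobenius at p in Gal(Q(zeta_n)/Q) = (Z/nZ)* is the class of p, so its order is ord_163(13), the smallest k >= 1 with 13^k = 1 mod 163.
n = 163 = 163, phi(163) = 162; the order divides phi(n).
Divisors of 162: 1, 2, 3, 6, 9, 18, 27, 54, 81, 162
Repeated squaring mod 163: 13^1 = 13, 13^2 = 6, 13^4 = 36, 13^8 = 155, 13^16 = 64, 13^32 = 21, 13^64 = 115, 13^128 = 22
Test divisors in increasing order:
  k=1: 13^1 = 13 mod 163
  k=2: 13^2 = 6 mod 163
  k=3: 13^3 = 6 * 13 = 78 mod 163
  k=6: 13^6 = 36 * 6 = 53 mod 163
  k=9: 13^9 = 155 * 13 = 59 mod 163
  k=18: 13^18 = 64 * 6 = 58 mod 163
  k=27: 13^27 = 64 * 155 * 6 * 13 = 162 mod 163
  k=54: 13^54 = 21 * 64 * 36 * 6 = 1 mod 163  <- first divisor giving 1
Order = 54

54


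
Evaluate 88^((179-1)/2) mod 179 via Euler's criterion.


p = 179 is prime and the exponent is (p-1)/2 = 89, so by Euler's criterion 88^89 = (88/179) = +1 or -1 mod 179.
Compute by square-and-multiply:
  89 = 64 + 16 + 8 + 1 (binary 1011001)
  Repeated squaring mod 179: 88^1 = 88, 88^2 = 47, 88^4 = 61, 88^8 = 141, 88^16 = 12, 88^32 = 144, 88^64 = 151
  88^89 = 88^64 * 88^16 * 88^8 * 88^1 = 151 * 12 * 141 * 88 mod 179
    151 * 12 = 1812 = 22 mod 179
    22 * 141 = 3102 = 59 mod 179
    59 * 88 = 5192 = 1 mod 179
  88^89 = 1 mod 179
Result 1: 88 is a quadratic residue mod 179.
88^89 mod 179 = 1

1


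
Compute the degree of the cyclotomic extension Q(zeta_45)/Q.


The degree equals Euler's totient phi(45).
45 = 3^2 * 5
phi(45) = 24

24


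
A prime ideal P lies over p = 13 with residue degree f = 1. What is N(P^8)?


N(P^a) = p^(a*f)
= 13^(8*1)
= 13^8
= 815730721

815730721


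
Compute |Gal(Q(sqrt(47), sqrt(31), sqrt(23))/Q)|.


The 3 square roots of distinct primes are multiplicatively independent over Q,
so [K:Q] = 2^3 and Gal(K/Q) is isomorphic to (Z/2Z)^3.
|Gal| = 2^3 = 8

8


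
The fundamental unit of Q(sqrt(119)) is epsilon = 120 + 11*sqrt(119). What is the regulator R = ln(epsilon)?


epsilon = 120 + 11*sqrt(119)
= 239.9958
R = ln(239.9958)
= 5.4806

5.4806


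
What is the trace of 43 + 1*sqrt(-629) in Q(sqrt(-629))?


Tr(a + b*sqrt(d)) = (a + b*sqrt(d)) + (a - b*sqrt(d)) = 2a
= 2 * (43)
= 86

86


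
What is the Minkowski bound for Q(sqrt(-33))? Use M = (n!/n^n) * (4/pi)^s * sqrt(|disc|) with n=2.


d = -33, d mod 4 = 3, so disc(K) = 4d = -132; |disc(K)| = 132
Imaginary quadratic field, so n = 2, s = r2 = 1, r1 = 0
M = (n!/n^n) * (4/pi)^s * sqrt(|disc(K)|) = (2!/2^2) * (4/pi)^1 * sqrt(132)
= 0.5 * 1.273240 * 11.489125
= 7.3142

7.3142


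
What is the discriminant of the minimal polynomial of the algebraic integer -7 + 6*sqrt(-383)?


The element -7 + 6*sqrt(-383) has minimal polynomial:
x^2 + 14*x + 13837
Discriminant = (14)^2 - 4*(13837)
= 196 - 55348
= -55152

-55152


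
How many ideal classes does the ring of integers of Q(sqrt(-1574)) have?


K = Q(sqrt(-1574)). d mod 4 = 2, so D = disc(K) = 4d = -6296
h(K) equals the number of primitive reduced positive-definite forms (a, b, c) = a*x^2 + b*x*y + c*y^2 with b^2 - 4ac = D,
where reduced means |b| <= a <= c, with b >= 0 whenever |b| = a or a = c, and primitive means gcd(a, b, c) = 1.
Reduced forces 3a^2 <= |D| = 6296, so 1 <= a <= 45; b must have the parity of D, and c = (b^2 - D)/(4a) must be an integer >= a.
Enumerate a = 1..45, b in [-a, a]:
  a=1: (1, 0, 1574)  [1]
  a=2: (2, 0, 787)  [1]
  a=3: (3, -2, 525), (3, 2, 525)  [2]
  a=4: none
  a=5: (5, -2, 315), (5, 2, 315)  [2]
  a=6: (6, -4, 263), (6, 4, 263)  [2]
  a=7: (7, -2, 225), (7, 2, 225)  [2]
  a=8: none
  a=9: (9, -2, 175), (9, 2, 175)  [2]
  a=10: (10, -8, 159), (10, 8, 159)  [2]
  a=11..12: none
  a=13: (13, -10, 123), (13, 10, 123)  [2]
  a=14: (14, -12, 115), (14, 12, 115)  [2]
  a=15: (15, -8, 106), (15, -2, 105), (15, 2, 105), (15, 8, 106)  [4]
  a=16..17: none
  a=18: (18, -16, 91), (18, 16, 91)  [2]
  a=19..20: none
  a=21: (21, -16, 78), (21, -2, 75), (21, 2, 75), (21, 16, 78)  [4]
  a=22: none
  a=23: (23, -12, 70), (23, 12, 70)  [2]
  a=24: none
  a=25: (25, -2, 63), (25, 2, 63)  [2]
  a=26: (26, -16, 63), (26, 16, 63)  [2]
  a=27: (27, -20, 62), (27, 20, 62)  [2]
  a=28..29: none
  a=30: (30, -28, 59), (30, -8, 53), (30, 8, 53), (30, 28, 59)  [4]
  a=31: (31, -20, 54), (31, 20, 54)  [2]
  a=32..34: none
  a=35: (35, -12, 46), (35, -2, 45), (35, 2, 45), (35, 12, 46)  [4]
  a=36..38: none
  a=39: (39, -16, 42), (39, -10, 41), (39, 10, 41), (39, 16, 42)  [4]
  a=40..41: none
  a=42: (42, -40, 47), (42, 40, 47)  [2]
  a=43: (43, -38, 45), (43, 38, 45)  [2]
  a=44..45: none
Total reduced forms: 1 + 1 + 2 + 2 + 2 + 2 + 2 + 2 + 2 + 2 + 4 + 2 + 4 + 2 + 2 + 2 + 2 + 4 + 2 + 4 + 4 + 2 + 2 = 54
h = 54

54


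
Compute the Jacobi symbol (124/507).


Compute (124/507) via quadratic reciprocity:
  pull out 2: (2/507) = -1  (since 507 mod 8 = 3)
  pull out 2: (2/507) = -1  (since 507 mod 8 = 3)
  reciprocity: (31/507) -> -(507/31)
  reduce: (11/31)
  reciprocity: (11/31) -> -(31/11)
  reduce: (9/11)
  reciprocity: (9/11) -> +(11/9)
  reduce: (2/9)
  pull out 2: (2/9) = +1  (since 9 mod 8 = 1)
  (1/9) = 1
Product of signs = 1

1


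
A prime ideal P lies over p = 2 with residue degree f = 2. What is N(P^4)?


N(P^a) = p^(a*f)
= 2^(4*2)
= 2^8
= 256

256


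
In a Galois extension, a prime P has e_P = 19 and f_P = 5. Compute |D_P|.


|D_P| = e * f
= 19 * 5
= 95

95


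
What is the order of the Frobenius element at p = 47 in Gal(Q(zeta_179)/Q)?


The Frobenius at p in Gal(Q(zeta_n)/Q) = (Z/nZ)* is the class of p, so its order is ord_179(47), the smallest k >= 1 with 47^k = 1 mod 179.
n = 179 = 179, phi(179) = 178; the order divides phi(n).
Divisors of 178: 1, 2, 89, 178
Repeated squaring mod 179: 47^1 = 47, 47^2 = 61, 47^4 = 141, 47^8 = 12, 47^16 = 144, 47^32 = 151, 47^64 = 68, 47^128 = 149
Test divisors in increasing order:
  k=1: 47^1 = 47 mod 179
  k=2: 47^2 = 61 mod 179
  k=89: 47^89 = 68 * 144 * 12 * 47 = 1 mod 179  <- first divisor giving 1
Order = 89

89


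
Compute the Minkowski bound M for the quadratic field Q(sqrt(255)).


d = 255, d mod 4 = 3, so disc(K) = 4d = 1020; |disc(K)| = 1020
Real quadratic field, so n = 2, s = r2 = 0, r1 = 2
M = (n!/n^n) * (4/pi)^s * sqrt(|disc(K)|) = (2!/2^2) * (4/pi)^0 * sqrt(1020)
= 0.5 * 1.000000 * 31.937439
= 15.9687

15.9687


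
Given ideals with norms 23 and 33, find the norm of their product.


N(IJ) = N(I) * N(J)
= 23 * 33
= 759

759


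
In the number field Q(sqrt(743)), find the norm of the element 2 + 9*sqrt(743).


N(a + b*sqrt(d)) = a^2 - d*b^2
= (2)^2 - (743)*(9)^2
= 4 - 60183
= -60179

-60179


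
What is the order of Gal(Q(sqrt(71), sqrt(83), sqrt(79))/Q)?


The 3 square roots of distinct primes are multiplicatively independent over Q,
so [K:Q] = 2^3 and Gal(K/Q) is isomorphic to (Z/2Z)^3.
|Gal| = 2^3 = 8

8


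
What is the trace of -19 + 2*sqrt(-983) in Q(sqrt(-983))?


Tr(a + b*sqrt(d)) = (a + b*sqrt(d)) + (a - b*sqrt(d)) = 2a
= 2 * (-19)
= -38

-38


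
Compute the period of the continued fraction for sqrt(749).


Run the CF algorithm for sqrt(749).
a_0 = floor(sqrt(749)) = 27; set m_0=0, q_0=1.
Recurrence: m' = q*a - m,  q' = (d - m'^2)/q,  a' = floor((a_0 + m')/q').
  step 1: m=27, q=20, a=2
  step 2: m=13, q=29, a=1
  step 3: m=16, q=17, a=2
  step 4: m=18, q=25, a=1
  step 5: m=7, q=28, a=1
  step 6: m=21, q=11, a=4
  step 7: m=23, q=20, a=2
  step 8: m=17, q=23, a=1
  step 9: m=6, q=31, a=1
  step 10: m=25, q=4, a=13
  step 11: m=27, q=5, a=10
  step 12: m=23, q=44, a=1
  step 13: m=21, q=7, a=6
  step 14: m=21, q=44, a=1
  step 15: m=23, q=5, a=10
  step 16: m=27, q=4, a=13
  step 17: m=25, q=31, a=1
  step 18: m=6, q=23, a=1
  step 19: m=17, q=20, a=2
  step 20: m=23, q=11, a=4
  step 21: m=21, q=28, a=1
  step 22: m=7, q=25, a=1
  step 23: m=18, q=17, a=2
  step 24: m=16, q=29, a=1
  step 25: m=13, q=20, a=2
  step 26: m=27, q=1, a=54
a_26 = 2*a_0 = 54, so the period closes here.
sqrt(749) = [27; 2, 1, 2, 1, 1, 4, 2, 1, 1, 13, 10, 1, 6, 1, 10, 13, 1, 1, 2, 4, 1, 1, 2, 1, 2, 54]
Period length = 26

26


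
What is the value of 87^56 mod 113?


p = 113 is prime and the exponent is (p-1)/2 = 56, so by Euler's criterion 87^56 = (87/113) = +1 or -1 mod 113.
Compute by square-and-multiply:
  56 = 32 + 16 + 8 (binary 111000)
  Repeated squaring mod 113: 87^1 = 87, 87^2 = 111, 87^4 = 4, 87^8 = 16, 87^16 = 30, 87^32 = 109
  87^56 = 87^32 * 87^16 * 87^8 = 109 * 30 * 16 mod 113
    109 * 30 = 3270 = 106 mod 113
    106 * 16 = 1696 = 1 mod 113
  87^56 = 1 mod 113
Result 1: 87 is a quadratic residue mod 113.
87^56 mod 113 = 1

1
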